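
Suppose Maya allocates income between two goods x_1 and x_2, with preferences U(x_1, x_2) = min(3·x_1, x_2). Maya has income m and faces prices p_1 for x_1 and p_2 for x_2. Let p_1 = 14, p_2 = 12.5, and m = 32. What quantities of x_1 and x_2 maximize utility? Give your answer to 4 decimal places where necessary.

With perfect complements, no substitution: consume in ratio x_1:x_2 = 1:3.
Budget: p_1·x_1 + p_2·3·x_1 = m, so (p_1 + 3·p_2)·x_1 = m.
Demand: x_1*(p_1,p_2,m) = m/(p_1 + 3·p_2), x_2* = 3·m/(p_1 + 3·p_2).
Here 14 + 3·12.5 = 51.5, giving x_1* = 0.6214 and x_2* = 1.8641.

x_1* = 0.6214, x_2* = 1.8641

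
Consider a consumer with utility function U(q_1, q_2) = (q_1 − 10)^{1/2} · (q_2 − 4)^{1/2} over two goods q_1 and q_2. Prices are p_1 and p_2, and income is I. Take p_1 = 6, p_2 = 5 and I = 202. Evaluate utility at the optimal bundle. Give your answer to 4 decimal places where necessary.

V = 11.137

After buying the subsistence bundle (10, 4), a share 0.5 of the remaining income goes to q_1: q_1* = 10 + 0.5·(I − 10p_1 − 4p_2)/p_1.
Discretionary income = 202 − 10·6 − 4·5 = 122; q_1* = 10 + 0.5·122/6 = 20.1667; q_2* = 4 + 0.5·122/5 = 16.2.
Utility at the optimum: U(20.1667, 16.2) = 11.137.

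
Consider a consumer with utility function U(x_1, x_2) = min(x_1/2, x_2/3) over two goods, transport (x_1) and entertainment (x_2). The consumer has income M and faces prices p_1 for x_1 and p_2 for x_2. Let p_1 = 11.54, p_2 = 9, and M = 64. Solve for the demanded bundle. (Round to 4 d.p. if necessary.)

x_1* = 2.5559, x_2* = 3.8339

With perfect complements, no substitution: consume in ratio x_1:x_2 = 2:3.
Budget: p_1·x_1 + p_2·(3/2)·x_1 = M, so (2·p_1 + 3·p_2)·x_1 = 2·M.
Demand: x_1*(p_1,p_2,M) = 2·M/(2·p_1 + 3·p_2), x_2* = 3·M/(2·p_1 + 3·p_2).
Here 2·11.54 + 3·9 = 50.08, giving x_1* = 2.5559 and x_2* = 3.8339.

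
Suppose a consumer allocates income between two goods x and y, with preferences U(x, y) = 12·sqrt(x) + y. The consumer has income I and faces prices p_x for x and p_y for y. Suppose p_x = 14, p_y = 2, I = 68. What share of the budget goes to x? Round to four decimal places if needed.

share on x = 0.1513

MU_x = 6/√x, MU_y = 1. Tangency: 6/√x = p_x/p_y.
Solve: √x = 6·p_y/p_x, so x*(p_x,p_y) = (6·p_y/p_x)², and y* = (I − p_x·x*)/p_y.
Plugging in: x* = (6·2/14)² = 0.7347, y* = 28.8571.
Expenditure on x: 14·0.7347 = 10.2857; share = 0.1513.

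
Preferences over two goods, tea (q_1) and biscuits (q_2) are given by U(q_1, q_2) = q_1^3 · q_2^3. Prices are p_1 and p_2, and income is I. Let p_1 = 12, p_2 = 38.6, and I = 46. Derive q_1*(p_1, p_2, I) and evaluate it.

q_1* = 1.9167

Demand: q_1*(p_1,p_2,I) = 0.5·I/p_1 and q_2* = 0.5·I/p_2.
At p_1=12, p_2=38.6, I=46: q_1* = 0.5·46/12 = 1.9167.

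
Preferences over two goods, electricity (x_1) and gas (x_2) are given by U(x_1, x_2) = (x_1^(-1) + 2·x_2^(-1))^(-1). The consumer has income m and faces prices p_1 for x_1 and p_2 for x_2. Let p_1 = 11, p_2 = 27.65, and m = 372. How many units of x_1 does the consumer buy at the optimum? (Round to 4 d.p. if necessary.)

MRS = MU_x_1/MU_x_2 = (1/2)·(x_2/x_1)^(2). Set equal to p_1/p_2.
Solve for the ratio: x_2/x_1 = [2·p_1/p_2]^(0.5).
Substitute x_2 = (x_2/x_1)·x_1 into the budget: x_1* = m/(p_1 + p_2·(x_2/x_1)).
Numerically x_2/x_1 = 0.891998, so x_1* = 372/(11 + 27.65·0.891998) = 10.4308.

x_1* = 10.4308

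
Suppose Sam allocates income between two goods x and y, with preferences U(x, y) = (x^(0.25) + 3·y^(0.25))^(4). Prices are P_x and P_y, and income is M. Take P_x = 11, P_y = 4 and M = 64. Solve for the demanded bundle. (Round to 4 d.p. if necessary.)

With the ratio pinned down, the budget gives x* = M/(P_x + P_y·(y/x)) and y* = (y/x)·x*.
Numerically y/x = 16.670115, so x* = 64/(11 + 4·16.670115) = 0.8239 and y* = 16.670115·0.8239 = 13.7343.

x* = 0.8239, y* = 13.7343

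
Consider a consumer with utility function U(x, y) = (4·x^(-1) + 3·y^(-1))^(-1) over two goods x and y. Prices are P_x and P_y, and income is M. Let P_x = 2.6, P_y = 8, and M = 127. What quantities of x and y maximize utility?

x* = 19.3902, y* = 9.5732

MU_x ∝ 4·x^(-2), MU_y ∝ 3·y^(-2), so MRS = (4/3)·(y/x)^(2) = P_x/P_y.
Solve for the ratio: y/x = [(3/4)·P_x/P_y]^(0.5).
Substitute y = (y/x)·x into the budget: x* = M/(P_x + P_y·(y/x)).
Numerically y/x = 0.49371, so x* = 127/(2.6 + 8·0.49371) = 19.3902 and y* = 0.49371·19.3902 = 9.5732.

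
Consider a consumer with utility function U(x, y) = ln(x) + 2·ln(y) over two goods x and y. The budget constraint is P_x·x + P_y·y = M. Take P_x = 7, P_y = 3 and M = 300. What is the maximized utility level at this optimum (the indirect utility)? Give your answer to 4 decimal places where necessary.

V = 11.0587

At P_x=7, P_y=3, M=300: x* = 1/3·300/7 = 14.2857, y* = 66.6667.
Utility at the optimum: U(14.2857, 66.6667) = 11.0587.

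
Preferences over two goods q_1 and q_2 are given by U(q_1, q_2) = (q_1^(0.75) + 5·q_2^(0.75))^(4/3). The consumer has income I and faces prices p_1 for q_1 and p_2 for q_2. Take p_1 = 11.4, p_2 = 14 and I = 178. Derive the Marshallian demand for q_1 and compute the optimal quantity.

From the CES first-order condition, (1/5)·(q_2/q_1)^(0.25) = p_1/p_2.
Hence q_2/q_1 = (5·p_1/p_2)^(1/(0.25)), i.e. raised to the 4 power.
Substitute q_2 = (q_2/q_1)·q_1 into the budget: q_1* = I/(p_1 + p_2·(q_2/q_1)).
Numerically q_2/q_1 = 274.781367, so q_1* = 178/(11.4 + 14·274.781367) = 0.0461.

q_1* = 0.0461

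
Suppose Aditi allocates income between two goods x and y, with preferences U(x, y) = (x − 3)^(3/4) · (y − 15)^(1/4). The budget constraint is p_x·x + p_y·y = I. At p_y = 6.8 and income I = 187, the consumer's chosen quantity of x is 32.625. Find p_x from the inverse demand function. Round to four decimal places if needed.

p_x = 2

Let x' = x−3, y' = y−15. MRS = 3·y'/x' = p_x/p_y.
Substituting into the budget: x* = 3 + 0.75·(I − 3·p_x − 15·p_y)/p_x, and y* = 15 + 0.25·(…)/p_y.
Set x* = 32.625 in the demand function and solve for p_x: p_x = 2.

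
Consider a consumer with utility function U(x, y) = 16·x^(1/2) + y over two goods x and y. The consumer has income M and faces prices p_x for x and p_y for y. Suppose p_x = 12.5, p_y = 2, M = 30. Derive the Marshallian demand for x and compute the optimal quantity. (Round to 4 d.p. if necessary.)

Plugging in: x* = (8·2/12.5)² = 1.6384.

x* = 1.6384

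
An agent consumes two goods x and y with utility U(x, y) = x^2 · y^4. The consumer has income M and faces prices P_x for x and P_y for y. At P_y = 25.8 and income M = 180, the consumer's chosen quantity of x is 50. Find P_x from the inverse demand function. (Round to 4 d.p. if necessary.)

P_x = 1.2

Tangency: MRS = (1/2)·y/x = P_x/P_y.
Rearranging, P_y·y = 2·P_x·x. Substituting into the budget gives P_x·x·(1 + 2) = M.
Demand: x*(P_x,P_y,M) = 1/3·M/P_x and y* = 2/3·M/P_y.
Set x* = 50 in the demand function and solve for P_x: P_x = 1.2.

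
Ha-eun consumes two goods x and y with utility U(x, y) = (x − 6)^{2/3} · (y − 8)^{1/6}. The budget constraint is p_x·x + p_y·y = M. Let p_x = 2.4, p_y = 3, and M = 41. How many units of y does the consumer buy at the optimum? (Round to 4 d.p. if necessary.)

y* = 8.1733

MRS = 4·(y−8)/(x−6). Tangency with p_x/p_y gives y−8 = (1/4)·(p_x/p_y)·(x−6).
After buying the subsistence bundle (6, 8), a share 0.8 of the remaining income goes to x: x* = 6 + 0.8·(M − 6p_x − 8p_y)/p_x.
Discretionary income = 41 − 6·2.4 − 8·3 = 2.6; y* = 8 + 0.2·2.6/3 = 8.1733.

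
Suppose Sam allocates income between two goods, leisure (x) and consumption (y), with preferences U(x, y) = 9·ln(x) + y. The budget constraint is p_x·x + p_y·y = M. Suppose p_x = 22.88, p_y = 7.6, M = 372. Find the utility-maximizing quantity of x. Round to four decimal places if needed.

x* = 2.9895

At the given prices: x* = 9·7.6/22.88 = 2.9895.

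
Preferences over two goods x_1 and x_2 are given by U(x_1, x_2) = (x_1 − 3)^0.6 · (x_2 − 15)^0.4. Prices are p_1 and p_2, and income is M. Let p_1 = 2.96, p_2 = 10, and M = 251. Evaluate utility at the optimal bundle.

V = 9.7565

Let x_1' = x_1−3, x_2' = x_2−15. MRS = (3/2)·x_2'/x_1' = p_1/p_2.
Substituting into the budget: x_1* = 3 + 0.6·(M − 3·p_1 − 15·p_2)/p_1, and x_2* = 15 + 0.4·(…)/p_2.
Discretionary income = 251 − 3·2.96 − 15·10 = 92.12; x_1* = 3 + 0.6·92.12/2.96 = 21.673; x_2* = 15 + 0.4·92.12/10 = 18.6848.
Utility at the optimum: U(21.673, 18.6848) = 9.7565.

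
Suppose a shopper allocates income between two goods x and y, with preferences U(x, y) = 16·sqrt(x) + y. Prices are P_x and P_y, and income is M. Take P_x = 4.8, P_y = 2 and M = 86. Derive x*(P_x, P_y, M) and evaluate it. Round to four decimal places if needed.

Plugging in: x* = (8·2/4.8)² = 11.1111.

x* = 11.1111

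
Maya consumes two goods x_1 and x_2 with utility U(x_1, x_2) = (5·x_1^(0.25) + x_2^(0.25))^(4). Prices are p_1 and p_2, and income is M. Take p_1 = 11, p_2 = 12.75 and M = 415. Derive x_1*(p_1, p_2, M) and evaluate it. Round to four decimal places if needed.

x_1* = 33.9474

MRS = MU_x_1/MU_x_2 = 5·(x_2/x_1)^(0.75). Set equal to p_1/p_2.
Solve for the ratio: x_2/x_1 = [(1/5)·p_1/p_2]^(4/3).
Substitute x_2 = (x_2/x_1)·x_1 into the budget: x_1* = M/(p_1 + p_2·(x_2/x_1)).
Numerically x_2/x_1 = 0.096062, so x_1* = 415/(11 + 12.75·0.096062) = 33.9474.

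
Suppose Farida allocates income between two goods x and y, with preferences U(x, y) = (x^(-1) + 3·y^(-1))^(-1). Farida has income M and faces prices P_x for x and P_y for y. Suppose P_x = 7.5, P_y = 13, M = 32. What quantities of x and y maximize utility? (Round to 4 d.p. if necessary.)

MRS = MU_x/MU_y = (1/3)·(y/x)^(2). Set equal to P_x/P_y.
Hence y/x = (3·P_x/P_y)^(1/(2)), i.e. raised to the 0.5 power.
With the ratio pinned down, the budget gives x* = M/(P_x + P_y·(y/x)) and y* = (y/x)·x*.
Numerically y/x = 1.315587, so x* = 32/(7.5 + 13·1.315587) = 1.3007 and y* = 1.315587·1.3007 = 1.7111.

x* = 1.3007, y* = 1.7111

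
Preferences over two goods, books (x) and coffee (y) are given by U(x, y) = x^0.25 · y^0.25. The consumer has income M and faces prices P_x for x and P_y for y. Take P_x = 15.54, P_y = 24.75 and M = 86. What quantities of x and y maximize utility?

x* = 2.7671, y* = 1.7374

The MRS is y/x. Set MRS = P_x/P_y.
So 0.25·P_y·y = 0.25·P_x·x; combined with the budget, a share 0.5 of income goes to x.
Demand: x*(P_x,P_y,M) = 0.5·M/P_x and y* = 0.5·M/P_y.
At P_x=15.54, P_y=24.75, M=86: x* = 0.5·86/15.54 = 2.7671, y* = 1.7374.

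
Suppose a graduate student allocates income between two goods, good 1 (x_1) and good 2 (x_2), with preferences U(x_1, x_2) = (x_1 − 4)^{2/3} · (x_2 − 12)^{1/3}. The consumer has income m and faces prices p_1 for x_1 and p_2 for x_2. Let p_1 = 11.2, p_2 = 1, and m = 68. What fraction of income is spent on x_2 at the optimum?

share on x_2 = 0.2314

MRS = 2·(x_2−12)/(x_1−4). Tangency with p_1/p_2 gives x_2−12 = (1/2)·(p_1/p_2)·(x_1−4).
After buying the subsistence bundle (4, 12), a share 2/3 of the remaining income goes to x_1: x_1* = 4 + 2/3·(m − 4p_1 − 12p_2)/p_1.
Discretionary income = 68 − 4·11.2 − 12·1 = 11.2; x_1* = 4 + 2/3·11.2/11.2 = 4.6667; x_2* = 12 + 1/3·11.2/1 = 15.7333.
Expenditure on x_2: 1·15.7333 = 15.7333; share = 0.2314.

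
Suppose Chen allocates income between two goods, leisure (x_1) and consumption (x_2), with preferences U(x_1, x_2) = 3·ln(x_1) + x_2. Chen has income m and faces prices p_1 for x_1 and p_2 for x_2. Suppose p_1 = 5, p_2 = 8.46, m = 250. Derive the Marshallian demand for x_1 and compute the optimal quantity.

So x_1*(p_1,p_2) = 3·p_2/p_1, independent of income; and x_2* = (m − 3·p_2)/p_2.
At the given prices: x_1* = 3·8.46/5 = 5.076.

x_1* = 5.076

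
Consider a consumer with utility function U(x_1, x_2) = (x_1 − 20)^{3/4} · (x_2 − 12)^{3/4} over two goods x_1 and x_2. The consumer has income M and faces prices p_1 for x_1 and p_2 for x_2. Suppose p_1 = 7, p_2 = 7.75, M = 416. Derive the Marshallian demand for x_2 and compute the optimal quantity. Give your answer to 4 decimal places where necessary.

x_2* = 23.8065

This is Cobb-Douglas in (x_1−20, x_2−12): tangency gives 0.75·p_2·(x_2−12) = 0.75·p_1·(x_1−20).
Substituting into the budget: x_1* = 20 + 0.5·(M − 20·p_1 − 12·p_2)/p_1, and x_2* = 12 + 0.5·(…)/p_2.
Discretionary income = 416 − 20·7 − 12·7.75 = 183; x_2* = 12 + 0.5·183/7.75 = 23.8065.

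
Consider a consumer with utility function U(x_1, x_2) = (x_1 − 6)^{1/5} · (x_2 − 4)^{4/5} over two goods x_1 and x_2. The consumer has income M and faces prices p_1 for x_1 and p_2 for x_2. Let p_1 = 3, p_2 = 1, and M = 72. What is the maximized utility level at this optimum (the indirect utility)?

V = 24.3346

Discretionary income = 72 − 6·3 − 4·1 = 50; x_1* = 6 + 0.2·50/3 = 9.3333; x_2* = 4 + 0.8·50/1 = 44.
Utility at the optimum: U(9.3333, 44) = 24.3346.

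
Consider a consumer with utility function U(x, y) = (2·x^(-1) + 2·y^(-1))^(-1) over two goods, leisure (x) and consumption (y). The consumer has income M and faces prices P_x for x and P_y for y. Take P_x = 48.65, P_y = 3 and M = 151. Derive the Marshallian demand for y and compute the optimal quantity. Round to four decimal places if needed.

y* = 10.0126

MRS = MU_x/MU_y = (y/x)^(2). Set equal to P_x/P_y.
Solve for the ratio: y/x = [P_x/P_y]^(0.5).
With the ratio pinned down, the budget gives x* = M/(P_x + P_y·(y/x)) and y* = (y/x)·x*.
Numerically y/x = 4.026992, so x* = 151/(48.65 + 3·4.026992) = 2.4864 and y* = 4.026992·2.4864 = 10.0126.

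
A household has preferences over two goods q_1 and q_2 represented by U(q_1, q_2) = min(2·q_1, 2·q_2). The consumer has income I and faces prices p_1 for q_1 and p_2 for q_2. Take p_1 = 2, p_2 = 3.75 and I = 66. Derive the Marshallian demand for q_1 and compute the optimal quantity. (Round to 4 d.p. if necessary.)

With perfect complements, no substitution: consume in ratio q_1:q_2 = 2:2.
Budget: p_1·q_1 + p_2·q_1 = I, so (2·p_1 + 2·p_2)·q_1 = 2·I.
Demand: q_1*(p_1,p_2,I) = 2·I/(2·p_1 + 2·p_2), q_2* = 2·I/(2·p_1 + 2·p_2).
Here 2·2 + 2·3.75 = 11.5, giving q_1* = 11.4783.

q_1* = 11.4783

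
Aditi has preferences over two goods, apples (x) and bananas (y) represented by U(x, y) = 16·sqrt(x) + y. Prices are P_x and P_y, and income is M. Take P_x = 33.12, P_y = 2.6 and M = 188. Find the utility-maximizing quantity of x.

x* = 0.3944

MU_x = 8/√x, MU_y = 1. Tangency: 8/√x = P_x/P_y.
Thus x* = (8·P_y/P_x)² — independent of M — with the rest of income spent on y.
Plugging in: x* = (8·2.6/33.12)² = 0.3944.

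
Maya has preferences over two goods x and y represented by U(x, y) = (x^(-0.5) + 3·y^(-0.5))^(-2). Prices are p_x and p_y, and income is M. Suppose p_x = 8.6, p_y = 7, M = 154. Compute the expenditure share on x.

MU_x ∝ x^(-1.5), MU_y ∝ 3·y^(-1.5), so MRS = (1/3)·(y/x)^(1.5) = p_x/p_y.
Hence y/x = (3·p_x/p_y)^(1/(1.5)), i.e. raised to the 2/3 power.
With the ratio pinned down, the budget gives x* = M/(p_x + p_y·(y/x)) and y* = (y/x)·x*.
Numerically y/x = 2.386059, so x* = 154/(8.6 + 7·2.386059) = 6.0864 and y* = 2.386059·6.0864 = 14.5225.
Expenditure on x: 8.6·6.0864 = 52.3428; share = 0.3399.

share on x = 0.3399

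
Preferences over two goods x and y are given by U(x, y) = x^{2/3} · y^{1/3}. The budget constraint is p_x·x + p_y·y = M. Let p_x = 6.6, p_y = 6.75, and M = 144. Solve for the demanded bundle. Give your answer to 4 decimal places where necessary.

At p_x=6.6, p_y=6.75, M=144: x* = 2/3·144/6.6 = 14.5455, y* = 7.1111.

x* = 14.5455, y* = 7.1111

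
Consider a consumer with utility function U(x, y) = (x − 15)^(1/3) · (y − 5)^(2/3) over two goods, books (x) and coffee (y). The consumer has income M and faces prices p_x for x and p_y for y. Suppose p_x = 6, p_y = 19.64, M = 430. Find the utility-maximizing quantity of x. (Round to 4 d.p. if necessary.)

After buying the subsistence bundle (15, 5), a share 1/3 of the remaining income goes to x: x* = 15 + 1/3·(M − 15p_x − 5p_y)/p_x.
Discretionary income = 430 − 15·6 − 5·19.64 = 241.8; x* = 15 + 1/3·241.8/6 = 28.4333.

x* = 28.4333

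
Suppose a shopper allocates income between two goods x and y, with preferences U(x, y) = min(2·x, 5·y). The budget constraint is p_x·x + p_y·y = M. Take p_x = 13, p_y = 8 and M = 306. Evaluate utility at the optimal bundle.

V = 37.7778

With perfect complements, no substitution: consume in ratio x:y = 5:2.
Budget: p_x·x + p_y·(2/5)·x = M, so (5·p_x + 2·p_y)·x = 5·M.
Demand: x*(p_x,p_y,M) = 5·M/(5·p_x + 2·p_y), y* = 2·M/(5·p_x + 2·p_y).
Here 5·13 + 2·8 = 81, giving x* = 18.8889 and y* = 7.5556.
Utility at the optimum: U(18.8889, 7.5556) = 37.7778.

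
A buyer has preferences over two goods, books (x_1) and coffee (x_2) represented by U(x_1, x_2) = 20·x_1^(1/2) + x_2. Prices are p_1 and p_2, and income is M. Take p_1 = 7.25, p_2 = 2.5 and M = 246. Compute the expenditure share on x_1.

MU_x_1 = 10/√x_1, MU_x_2 = 1. Tangency: 10/√x_1 = p_1/p_2.
Solve: √x_1 = 10·p_2/p_1, so x_1*(p_1,p_2) = (10·p_2/p_1)², and x_2* = (M − p_1·x_1*)/p_2.
Plugging in: x_1* = (10·2.5/7.25)² = 11.8906, x_2* = 63.9172.
Expenditure on x_1: 7.25·11.8906 = 86.2069; share = 0.3504.

share on x_1 = 0.3504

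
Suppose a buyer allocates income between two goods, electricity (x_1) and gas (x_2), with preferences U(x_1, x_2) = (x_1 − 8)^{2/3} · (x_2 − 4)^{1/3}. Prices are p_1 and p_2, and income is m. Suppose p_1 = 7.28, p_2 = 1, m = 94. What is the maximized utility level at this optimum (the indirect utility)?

This is Cobb-Douglas in (x_1−8, x_2−4): tangency gives 2/3·p_2·(x_2−4) = 1/3·p_1·(x_1−8).
Substituting into the budget: x_1* = 8 + 2/3·(m − 8·p_1 − 4·p_2)/p_1, and x_2* = 4 + 1/3·(…)/p_2.
Discretionary income = 94 − 8·7.28 − 4·1 = 31.76; x_1* = 8 + 2/3·31.76/7.28 = 10.9084; x_2* = 4 + 1/3·31.76/1 = 14.5867.
Utility at the optimum: U(10.9084, 14.5867) = 4.474.

V = 4.474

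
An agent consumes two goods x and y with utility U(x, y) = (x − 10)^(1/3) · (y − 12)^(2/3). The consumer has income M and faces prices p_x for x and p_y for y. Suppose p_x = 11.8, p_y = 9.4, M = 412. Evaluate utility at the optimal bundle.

This is Cobb-Douglas in (x−10, y−12): tangency gives 1/3·p_y·(y−12) = 2/3·p_x·(x−10).
Substituting into the budget: x* = 10 + 1/3·(M − 10·p_x − 12·p_y)/p_x, and y* = 12 + 2/3·(…)/p_y.
Discretionary income = 412 − 10·11.8 − 12·9.4 = 181.2; x* = 10 + 1/3·181.2/11.8 = 15.1186; y* = 12 + 2/3·181.2/9.4 = 24.8511.
Utility at the optimum: U(15.1186, 24.8511) = 9.4554.

V = 9.4554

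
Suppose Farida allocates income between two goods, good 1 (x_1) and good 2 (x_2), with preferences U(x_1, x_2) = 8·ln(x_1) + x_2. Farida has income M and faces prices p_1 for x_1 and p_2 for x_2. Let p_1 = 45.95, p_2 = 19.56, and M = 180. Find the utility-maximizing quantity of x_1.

x_1* = 3.4054

Set MRS = p_1/p_2: (8/x_1)/1 = p_1/p_2.
So x_1*(p_1,p_2) = 8·p_2/p_1, independent of income; and x_2* = (M − 8·p_2)/p_2.
At the given prices: x_1* = 8·19.56/45.95 = 3.4054.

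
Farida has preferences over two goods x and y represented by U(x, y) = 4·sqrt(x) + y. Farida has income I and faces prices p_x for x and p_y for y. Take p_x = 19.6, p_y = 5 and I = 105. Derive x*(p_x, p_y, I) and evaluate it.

x* = 0.2603

Solve: √x = 2·p_y/p_x, so x*(p_x,p_y) = (2·p_y/p_x)², and y* = (I − p_x·x*)/p_y.
Plugging in: x* = (2·5/19.6)² = 0.2603.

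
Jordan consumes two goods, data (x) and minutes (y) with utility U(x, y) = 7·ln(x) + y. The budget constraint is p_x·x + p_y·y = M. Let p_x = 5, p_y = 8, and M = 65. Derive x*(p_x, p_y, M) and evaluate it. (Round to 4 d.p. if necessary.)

x* = 11.2

MU_x = 7/x, MU_y = 1. Tangency: 7/x = p_x/p_y.
So x*(p_x,p_y) = 7·p_y/p_x, independent of income; and y* = (M − 7·p_y)/p_y.
At the given prices: x* = 7·8/5 = 11.2.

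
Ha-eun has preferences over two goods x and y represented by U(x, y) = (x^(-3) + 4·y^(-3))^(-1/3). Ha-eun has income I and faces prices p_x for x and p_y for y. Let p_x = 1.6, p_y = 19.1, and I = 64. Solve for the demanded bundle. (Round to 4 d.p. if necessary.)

MRS = MU_x/MU_y = (1/4)·(y/x)^(4). Set equal to p_x/p_y.
Hence y/x = (4·p_x/p_y)^(1/(4)), i.e. raised to the 0.25 power.
Substitute y = (y/x)·x into the budget: x* = I/(p_x + p_y·(y/x)).
Numerically y/x = 0.760828, so x* = 64/(1.6 + 19.1·0.760828) = 3.9673 and y* = 0.760828·3.9673 = 3.0184.

x* = 3.9673, y* = 3.0184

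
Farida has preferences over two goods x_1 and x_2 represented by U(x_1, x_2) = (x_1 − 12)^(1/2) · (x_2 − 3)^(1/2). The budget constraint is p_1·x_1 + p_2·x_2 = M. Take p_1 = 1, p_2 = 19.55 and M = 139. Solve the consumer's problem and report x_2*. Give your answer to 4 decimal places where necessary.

MRS = (x_2−3)/(x_1−12). Tangency with p_1/p_2 gives x_2−3 = (p_1/p_2)·(x_1−12).
Substituting into the budget: x_1* = 12 + 0.5·(M − 12·p_1 − 3·p_2)/p_1, and x_2* = 3 + 0.5·(…)/p_2.
Discretionary income = 139 − 12·1 − 3·19.55 = 68.35; x_2* = 3 + 0.5·68.35/19.55 = 4.7481.

x_2* = 4.7481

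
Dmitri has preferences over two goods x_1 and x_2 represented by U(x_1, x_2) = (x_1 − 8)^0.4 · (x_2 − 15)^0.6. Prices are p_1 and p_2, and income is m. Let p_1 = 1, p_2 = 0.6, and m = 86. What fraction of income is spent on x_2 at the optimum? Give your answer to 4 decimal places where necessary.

share on x_2 = 0.586

After buying the subsistence bundle (8, 15), a share 0.4 of the remaining income goes to x_1: x_1* = 8 + 0.4·(m − 8p_1 − 15p_2)/p_1.
Discretionary income = 86 − 8·1 − 15·0.6 = 69; x_1* = 8 + 0.4·69/1 = 35.6; x_2* = 15 + 0.6·69/0.6 = 84.
Expenditure on x_2: 0.6·84 = 50.4; share = 0.586.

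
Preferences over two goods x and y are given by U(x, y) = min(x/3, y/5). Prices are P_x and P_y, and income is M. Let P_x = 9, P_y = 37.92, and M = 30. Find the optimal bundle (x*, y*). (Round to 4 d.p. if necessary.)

x* = 0.4155, y* = 0.6925

Leontief preferences: the optimum is at the kink where x/3 = y/5, i.e. y = (5/3)·x.
Budget: P_x·x + P_y·(5/3)·x = M, so (3·P_x + 5·P_y)·x = 3·M.
Demand: x*(P_x,P_y,M) = 3·M/(3·P_x + 5·P_y), y* = 5·M/(3·P_x + 5·P_y).
Here 3·9 + 5·37.92 = 216.6, giving x* = 0.4155 and y* = 0.6925.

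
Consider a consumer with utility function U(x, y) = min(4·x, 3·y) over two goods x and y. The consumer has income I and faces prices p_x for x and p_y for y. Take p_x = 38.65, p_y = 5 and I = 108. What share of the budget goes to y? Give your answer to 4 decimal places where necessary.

With perfect complements, no substitution: consume in ratio x:y = 3:4.
Budget: p_x·x + p_y·(4/3)·x = I, so (3·p_x + 4·p_y)·x = 3·I.
Demand: x*(p_x,p_y,I) = 3·I/(3·p_x + 4·p_y), y* = 4·I/(3·p_x + 4·p_y).
Here 3·38.65 + 4·5 = 135.95, giving x* = 2.3832 and y* = 3.1776.
Expenditure on y: 5·3.1776 = 15.8882; share = 0.1471.

share on y = 0.1471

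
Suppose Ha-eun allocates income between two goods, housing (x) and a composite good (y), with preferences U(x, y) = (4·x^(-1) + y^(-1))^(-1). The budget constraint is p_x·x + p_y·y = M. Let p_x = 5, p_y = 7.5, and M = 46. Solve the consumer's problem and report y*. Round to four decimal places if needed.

y* = 2.3294

MU_x ∝ 4·x^(-2), MU_y ∝ y^(-2), so MRS = 4·(y/x)^(2) = p_x/p_y.
Hence y/x = ((1/4)·p_x/p_y)^(1/(2)), i.e. raised to the 0.5 power.
Substitute y = (y/x)·x into the budget: x* = M/(p_x + p_y·(y/x)).
Numerically y/x = 0.408248, so x* = 46/(5 + 7.5·0.408248) = 5.7059 and y* = 0.408248·5.7059 = 2.3294.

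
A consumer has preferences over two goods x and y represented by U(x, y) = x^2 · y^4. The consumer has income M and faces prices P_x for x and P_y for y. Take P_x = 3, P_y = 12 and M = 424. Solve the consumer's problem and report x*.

x* = 47.1111

The MRS is (1/2)·y/x. Set MRS = P_x/P_y.
So 2·P_y·y = 4·P_x·x; combined with the budget, a share 1/3 of income goes to x.
Demand: x*(P_x,P_y,M) = 1/3·M/P_x and y* = 2/3·M/P_y.
At P_x=3, P_y=12, M=424: x* = 1/3·424/3 = 47.1111.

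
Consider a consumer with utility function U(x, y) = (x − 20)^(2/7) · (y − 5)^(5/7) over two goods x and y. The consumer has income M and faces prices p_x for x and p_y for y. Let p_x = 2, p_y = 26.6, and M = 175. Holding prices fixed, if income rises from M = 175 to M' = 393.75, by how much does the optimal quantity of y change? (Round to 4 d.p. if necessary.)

MRS = (2/5)·(y−5)/(x−20). Tangency with p_x/p_y gives y−5 = (5/2)·(p_x/p_y)·(x−20).
After buying the subsistence bundle (20, 5), a share 2/7 of the remaining income goes to x: x* = 20 + 2/7·(M − 20p_x − 5p_y)/p_x.
Discretionary income = 175 − 20·2 − 5·26.6 = 2; y* = 5 + 5/7·2/26.6 = 5.0537.
At M' = 393.75: y* = 10.9278. Change: 10.9278 − 5.0537 = 5.8741.

Δy* = 5.8741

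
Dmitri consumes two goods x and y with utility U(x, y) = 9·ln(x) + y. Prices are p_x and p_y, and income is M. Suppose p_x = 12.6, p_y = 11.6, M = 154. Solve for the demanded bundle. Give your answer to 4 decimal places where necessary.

MU_x = 9/x, MU_y = 1. Tangency: 9/x = p_x/p_y.
So x*(p_x,p_y) = 9·p_y/p_x, independent of income; and y* = (M − 9·p_y)/p_y.
At the given prices: x* = 9·11.6/12.6 = 8.2857, and y* = 4.2759.

x* = 8.2857, y* = 4.2759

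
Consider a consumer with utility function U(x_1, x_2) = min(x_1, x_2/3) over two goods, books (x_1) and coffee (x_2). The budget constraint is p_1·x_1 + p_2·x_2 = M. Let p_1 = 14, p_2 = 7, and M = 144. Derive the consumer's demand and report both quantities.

x_1* = 4.1143, x_2* = 12.3429

Leontief preferences: the optimum is at the kink where x_1/1 = x_2/3, i.e. x_2 = 3·x_1.
Budget: p_1·x_1 + p_2·3·x_1 = M, so (p_1 + 3·p_2)·x_1 = M.
Demand: x_1*(p_1,p_2,M) = M/(p_1 + 3·p_2), x_2* = 3·M/(p_1 + 3·p_2).
Here 14 + 3·7 = 35, giving x_1* = 4.1143 and x_2* = 12.3429.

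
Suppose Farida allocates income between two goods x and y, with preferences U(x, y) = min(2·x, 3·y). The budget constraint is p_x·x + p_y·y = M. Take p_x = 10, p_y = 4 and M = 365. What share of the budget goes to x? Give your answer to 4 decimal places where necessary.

share on x = 0.7895

Leontief preferences: the optimum is at the kink where x/3 = y/2, i.e. y = (2/3)·x.
Budget: p_x·x + p_y·(2/3)·x = M, so (3·p_x + 2·p_y)·x = 3·M.
Demand: x*(p_x,p_y,M) = 3·M/(3·p_x + 2·p_y), y* = 2·M/(3·p_x + 2·p_y).
Here 3·10 + 2·4 = 38, giving x* = 28.8158 and y* = 19.2105.
Expenditure on x: 10·28.8158 = 288.1579; share = 0.7895.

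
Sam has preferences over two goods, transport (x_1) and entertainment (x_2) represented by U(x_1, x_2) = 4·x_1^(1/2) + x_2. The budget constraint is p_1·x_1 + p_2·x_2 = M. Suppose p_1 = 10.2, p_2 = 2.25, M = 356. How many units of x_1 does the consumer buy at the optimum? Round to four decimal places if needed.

x_1* = 0.1946

Set MRS = p_1/p_2: 2·x_1^(−1/2) = p_1/p_2.
Thus x_1* = (2·p_2/p_1)² — independent of M — with the rest of income spent on x_2.
Plugging in: x_1* = (2·2.25/10.2)² = 0.1946.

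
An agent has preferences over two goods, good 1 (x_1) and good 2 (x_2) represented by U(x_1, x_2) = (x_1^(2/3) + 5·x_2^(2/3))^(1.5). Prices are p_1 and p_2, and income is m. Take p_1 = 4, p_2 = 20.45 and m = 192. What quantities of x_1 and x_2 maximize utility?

x_1* = 8.3011, x_2* = 7.7651

From the CES first-order condition, (1/5)·(x_2/x_1)^(1/3) = p_1/p_2.
Hence x_2/x_1 = (5·p_1/p_2)^(1/(1/3)), i.e. raised to the 3 power.
Substitute x_2 = (x_2/x_1)·x_1 into the budget: x_1* = m/(p_1 + p_2·(x_2/x_1)).
Numerically x_2/x_1 = 0.935427, so x_1* = 192/(4 + 20.45·0.935427) = 8.3011 and x_2* = 0.935427·8.3011 = 7.7651.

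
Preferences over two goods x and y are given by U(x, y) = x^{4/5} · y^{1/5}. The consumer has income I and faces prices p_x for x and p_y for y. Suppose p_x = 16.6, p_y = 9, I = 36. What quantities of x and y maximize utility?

x* = 1.7349, y* = 0.8

Tangency: MRS = 4·y/x = p_x/p_y.
So 0.8·p_y·y = 0.2·p_x·x; combined with the budget, a share 0.8 of income goes to x.
Demand: x*(p_x,p_y,I) = 0.8·I/p_x and y* = 0.2·I/p_y.
At p_x=16.6, p_y=9, I=36: x* = 0.8·36/16.6 = 1.7349, y* = 0.8.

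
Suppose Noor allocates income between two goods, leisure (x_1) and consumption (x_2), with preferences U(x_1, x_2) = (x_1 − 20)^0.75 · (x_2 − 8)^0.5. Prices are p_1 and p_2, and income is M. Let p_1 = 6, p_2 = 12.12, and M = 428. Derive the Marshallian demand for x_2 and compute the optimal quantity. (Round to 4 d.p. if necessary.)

x_2* = 14.965

This is Cobb-Douglas in (x_1−20, x_2−8): tangency gives 0.75·p_2·(x_2−8) = 0.5·p_1·(x_1−20).
After buying the subsistence bundle (20, 8), a share 0.6 of the remaining income goes to x_1: x_1* = 20 + 0.6·(M − 20p_1 − 8p_2)/p_1.
Discretionary income = 428 − 20·6 − 8·12.12 = 211.04; x_2* = 8 + 0.4·211.04/12.12 = 14.965.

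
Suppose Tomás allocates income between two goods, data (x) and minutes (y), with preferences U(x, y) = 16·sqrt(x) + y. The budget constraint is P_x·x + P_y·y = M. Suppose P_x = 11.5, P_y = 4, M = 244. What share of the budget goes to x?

share on x = 0.3649

Utility is quasi-linear in y; the FOC for x is 8/√x = P_x/P_y.
Solve: √x = 8·P_y/P_x, so x*(P_x,P_y) = (8·P_y/P_x)², and y* = (M − P_x·x*)/P_y.
Plugging in: x* = (8·4/11.5)² = 7.7429, y* = 38.7391.
Expenditure on x: 11.5·7.7429 = 89.0435; share = 0.3649.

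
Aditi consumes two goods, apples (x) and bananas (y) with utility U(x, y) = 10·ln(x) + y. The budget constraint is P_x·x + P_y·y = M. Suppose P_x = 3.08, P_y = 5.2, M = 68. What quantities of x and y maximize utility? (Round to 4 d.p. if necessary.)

x* = 16.8831, y* = 3.0769

Set MRS = P_x/P_y: (10/x)/1 = P_x/P_y.
So x*(P_x,P_y) = 10·P_y/P_x, independent of income; and y* = (M − 10·P_y)/P_y.
At the given prices: x* = 10·5.2/3.08 = 16.8831, and y* = 3.0769.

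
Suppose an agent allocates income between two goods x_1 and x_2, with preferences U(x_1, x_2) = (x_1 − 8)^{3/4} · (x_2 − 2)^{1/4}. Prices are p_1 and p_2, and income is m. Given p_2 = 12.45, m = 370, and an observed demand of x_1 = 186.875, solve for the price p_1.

This is Cobb-Douglas in (x_1−8, x_2−2): tangency gives 0.75·p_2·(x_2−2) = 0.25·p_1·(x_1−8).
After buying the subsistence bundle (8, 2), a share 0.75 of the remaining income goes to x_1: x_1* = 8 + 0.75·(m − 8p_1 − 2p_2)/p_1.
Set x_1* = 186.875 in the demand function and solve for p_1: p_1 = 1.4.

p_1 = 1.4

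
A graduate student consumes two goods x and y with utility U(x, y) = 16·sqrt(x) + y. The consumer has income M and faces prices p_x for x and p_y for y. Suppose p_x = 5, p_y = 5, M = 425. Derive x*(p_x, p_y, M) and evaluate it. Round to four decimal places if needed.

x* = 64

MU_x = 8/√x, MU_y = 1. Tangency: 8/√x = p_x/p_y.
Solve: √x = 8·p_y/p_x, so x*(p_x,p_y) = (8·p_y/p_x)², and y* = (M − p_x·x*)/p_y.
Plugging in: x* = (8·5/5)² = 64.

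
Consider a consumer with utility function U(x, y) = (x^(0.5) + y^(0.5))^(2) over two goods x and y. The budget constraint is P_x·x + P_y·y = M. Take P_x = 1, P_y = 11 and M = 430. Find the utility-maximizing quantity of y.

y* = 3.2576

MRS = MU_x/MU_y = (y/x)^(0.5). Set equal to P_x/P_y.
Hence y/x = (P_x/P_y)^(1/(0.5)), i.e. raised to the 2 power.
With the ratio pinned down, the budget gives x* = M/(P_x + P_y·(y/x)) and y* = (y/x)·x*.
Numerically y/x = 0.008264, so x* = 430/(1 + 11·0.008264) = 394.1667 and y* = 0.008264·394.1667 = 3.2576.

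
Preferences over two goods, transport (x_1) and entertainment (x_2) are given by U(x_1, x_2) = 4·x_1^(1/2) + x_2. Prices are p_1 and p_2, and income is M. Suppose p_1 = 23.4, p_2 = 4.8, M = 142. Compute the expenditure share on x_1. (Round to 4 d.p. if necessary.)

share on x_1 = 0.0277

Set MRS = p_1/p_2: 2·x_1^(−1/2) = p_1/p_2.
Thus x_1* = (2·p_2/p_1)² — independent of M — with the rest of income spent on x_2.
Plugging in: x_1* = (2·4.8/23.4)² = 0.1683, x_2* = 28.7628.
Expenditure on x_1: 23.4·0.1683 = 3.9385; share = 0.0277.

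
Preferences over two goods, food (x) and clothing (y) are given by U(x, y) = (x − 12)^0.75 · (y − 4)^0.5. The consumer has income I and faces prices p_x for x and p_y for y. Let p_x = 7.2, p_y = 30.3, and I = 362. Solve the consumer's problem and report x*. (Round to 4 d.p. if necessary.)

x* = 24.8667

MRS = (3/2)·(y−4)/(x−12). Tangency with p_x/p_y gives y−4 = (2/3)·(p_x/p_y)·(x−12).
Substituting into the budget: x* = 12 + 0.6·(I − 12·p_x − 4·p_y)/p_x, and y* = 4 + 0.4·(…)/p_y.
Discretionary income = 362 − 12·7.2 − 4·30.3 = 154.4; x* = 12 + 0.6·154.4/7.2 = 24.8667.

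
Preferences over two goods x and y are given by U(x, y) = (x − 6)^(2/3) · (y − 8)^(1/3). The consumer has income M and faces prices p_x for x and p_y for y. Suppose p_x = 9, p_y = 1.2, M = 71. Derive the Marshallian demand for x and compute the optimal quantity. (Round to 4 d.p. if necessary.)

x* = 6.5481

MRS = 2·(y−8)/(x−6). Tangency with p_x/p_y gives y−8 = (1/2)·(p_x/p_y)·(x−6).
Substituting into the budget: x* = 6 + 2/3·(M − 6·p_x − 8·p_y)/p_x, and y* = 8 + 1/3·(…)/p_y.
Discretionary income = 71 − 6·9 − 8·1.2 = 7.4; x* = 6 + 2/3·7.4/9 = 6.5481.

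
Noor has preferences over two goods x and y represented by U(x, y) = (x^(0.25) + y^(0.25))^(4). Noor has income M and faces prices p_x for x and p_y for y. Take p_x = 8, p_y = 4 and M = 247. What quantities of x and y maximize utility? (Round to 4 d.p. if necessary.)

x* = 13.662, y* = 34.426

From the CES first-order condition, (y/x)^(0.75) = p_x/p_y.
Hence y/x = (p_x/p_y)^(1/(0.75)), i.e. raised to the 4/3 power.
Substitute y = (y/x)·x into the budget: x* = M/(p_x + p_y·(y/x)).
Numerically y/x = 2.519842, so x* = 247/(8 + 4·2.519842) = 13.662 and y* = 2.519842·13.662 = 34.426.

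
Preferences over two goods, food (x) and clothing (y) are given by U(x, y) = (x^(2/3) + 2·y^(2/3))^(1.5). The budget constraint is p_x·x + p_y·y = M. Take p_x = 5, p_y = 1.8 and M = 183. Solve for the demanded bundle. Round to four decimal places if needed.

Numerically y/x = 171.467764, so x* = 183/(5 + 1.8·171.467764) = 0.5835 and y* = 171.467764·0.5835 = 100.0459.

x* = 0.5835, y* = 100.0459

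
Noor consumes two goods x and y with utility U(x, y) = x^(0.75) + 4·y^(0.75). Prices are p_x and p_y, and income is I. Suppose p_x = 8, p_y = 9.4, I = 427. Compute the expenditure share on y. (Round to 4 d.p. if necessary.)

MRS = MU_x/MU_y = (1/4)·(y/x)^(0.25). Set equal to p_x/p_y.
Hence y/x = (4·p_x/p_y)^(1/(0.25)), i.e. raised to the 4 power.
With the ratio pinned down, the budget gives x* = I/(p_x + p_y·(y/x)) and y* = (y/x)·x*.
Numerically y/x = 134.303861, so x* = 427/(8 + 9.4·134.303861) = 0.3361 and y* = 134.303861·0.3361 = 45.1395.
Expenditure on y: 9.4·45.1395 = 424.3112; share = 0.9937.

share on y = 0.9937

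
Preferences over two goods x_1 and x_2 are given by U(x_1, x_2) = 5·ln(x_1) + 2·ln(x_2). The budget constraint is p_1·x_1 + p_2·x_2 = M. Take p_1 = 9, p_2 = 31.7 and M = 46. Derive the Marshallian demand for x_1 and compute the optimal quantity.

x_1* = 3.6508

MU_x_1/MU_x_2 = (5·x_2)/(2·x_1); tangency sets this equal to p_1/p_2.
So 5·p_2·x_2 = 2·p_1·x_1; combined with the budget, a share 5/7 of income goes to x_1.
Demand: x_1*(p_1,p_2,M) = 5/7·M/p_1 and x_2* = 2/7·M/p_2.
At p_1=9, p_2=31.7, M=46: x_1* = 5/7·46/9 = 3.6508.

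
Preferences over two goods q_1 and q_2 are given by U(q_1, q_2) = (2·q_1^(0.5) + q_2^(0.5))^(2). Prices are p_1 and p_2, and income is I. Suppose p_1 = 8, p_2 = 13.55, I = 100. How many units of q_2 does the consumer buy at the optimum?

q_2* = 0.9492

From the CES first-order condition, 2·(q_2/q_1)^(0.5) = p_1/p_2.
Solve for the ratio: q_2/q_1 = [(1/2)·p_1/p_2]^(2).
With the ratio pinned down, the budget gives q_1* = I/(p_1 + p_2·(q_2/q_1)) and q_2* = (q_2/q_1)·q_1*.
Numerically q_2/q_1 = 0.087145, so q_1* = 100/(8 + 13.55·0.087145) = 10.8923 and q_2* = 0.087145·10.8923 = 0.9492.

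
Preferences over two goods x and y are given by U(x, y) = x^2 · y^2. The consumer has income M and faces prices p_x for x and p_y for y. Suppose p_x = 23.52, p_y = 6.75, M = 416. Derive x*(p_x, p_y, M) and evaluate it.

x* = 8.8435

The MRS is y/x. Set MRS = p_x/p_y.
Rearranging, p_y·y = p_x·x. Substituting into the budget gives p_x·x·(1 + 1) = M.
Demand: x*(p_x,p_y,M) = 0.5·M/p_x and y* = 0.5·M/p_y.
At p_x=23.52, p_y=6.75, M=416: x* = 0.5·416/23.52 = 8.8435.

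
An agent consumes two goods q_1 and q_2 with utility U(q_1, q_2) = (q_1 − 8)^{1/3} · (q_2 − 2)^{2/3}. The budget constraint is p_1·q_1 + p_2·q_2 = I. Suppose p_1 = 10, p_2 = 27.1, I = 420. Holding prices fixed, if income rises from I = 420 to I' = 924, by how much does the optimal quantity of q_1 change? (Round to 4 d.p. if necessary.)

This is Cobb-Douglas in (q_1−8, q_2−2): tangency gives 1/3·p_2·(q_2−2) = 2/3·p_1·(q_1−8).
After buying the subsistence bundle (8, 2), a share 1/3 of the remaining income goes to q_1: q_1* = 8 + 1/3·(I − 8p_1 − 2p_2)/p_1.
Discretionary income = 420 − 8·10 − 2·27.1 = 285.8; q_1* = 8 + 1/3·285.8/10 = 17.5267.
At I' = 924: q_1* = 34.3267. Change: 34.3267 − 17.5267 = 16.8.

Δq_1* = 16.8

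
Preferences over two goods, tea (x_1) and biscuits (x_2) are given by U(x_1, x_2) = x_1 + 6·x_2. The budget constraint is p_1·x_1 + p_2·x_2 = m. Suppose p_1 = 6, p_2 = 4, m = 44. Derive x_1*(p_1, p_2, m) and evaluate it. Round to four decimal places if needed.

Linear utility — the consumer picks whichever good has higher MU/price: 1/6 = 0.1667 vs 6/4 = 1.5.
x_2 gives more utility per dollar, so spend all income on x_2: x_2* = m/p_2, x_1* = 0.
Numerically: x_1* = 0, x_2* = 11.

x_1* = 0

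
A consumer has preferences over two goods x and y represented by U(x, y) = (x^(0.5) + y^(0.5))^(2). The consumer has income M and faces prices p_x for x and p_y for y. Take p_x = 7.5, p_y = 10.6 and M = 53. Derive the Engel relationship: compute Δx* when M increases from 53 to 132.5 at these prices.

Δx* = 6.2077

From the CES first-order condition, (y/x)^(0.5) = p_x/p_y.
Solve for the ratio: y/x = [p_x/p_y]^(2).
Substitute y = (y/x)·x into the budget: x* = M/(p_x + p_y·(y/x)).
Numerically y/x = 0.500623, so x* = 53/(7.5 + 10.6·0.500623) = 4.1385.
At M' = 132.5: x* = 10.3462. Change: 10.3462 − 4.1385 = 6.2077.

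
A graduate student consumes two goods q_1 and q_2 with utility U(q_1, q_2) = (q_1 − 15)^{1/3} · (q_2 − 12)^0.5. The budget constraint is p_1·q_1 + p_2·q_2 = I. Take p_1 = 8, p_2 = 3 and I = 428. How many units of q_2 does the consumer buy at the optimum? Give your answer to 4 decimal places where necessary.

MRS = (2/3)·(q_2−12)/(q_1−15). Tangency with p_1/p_2 gives q_2−12 = (3/2)·(p_1/p_2)·(q_1−15).
Substituting into the budget: q_1* = 15 + 0.4·(I − 15·p_1 − 12·p_2)/p_1, and q_2* = 12 + 0.6·(…)/p_2.
Discretionary income = 428 − 15·8 − 12·3 = 272; q_2* = 12 + 0.6·272/3 = 66.4.

q_2* = 66.4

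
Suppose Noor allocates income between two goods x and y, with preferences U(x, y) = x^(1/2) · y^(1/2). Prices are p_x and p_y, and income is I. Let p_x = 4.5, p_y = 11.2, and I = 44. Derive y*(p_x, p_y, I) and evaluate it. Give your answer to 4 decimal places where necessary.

MU_x/MU_y = (0.5·y)/(0.5·x); tangency sets this equal to p_x/p_y.
So 0.5·p_y·y = 0.5·p_x·x; combined with the budget, a share 0.5 of income goes to x.
Demand: x*(p_x,p_y,I) = 0.5·I/p_x and y* = 0.5·I/p_y.
At p_x=4.5, p_y=11.2, I=44: y* = 0.5·44/11.2 = 1.9643.

y* = 1.9643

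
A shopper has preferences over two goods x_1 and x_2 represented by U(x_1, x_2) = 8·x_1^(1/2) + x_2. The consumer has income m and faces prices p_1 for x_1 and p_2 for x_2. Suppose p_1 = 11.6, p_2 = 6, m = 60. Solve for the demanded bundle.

Utility is quasi-linear in x_2; the FOC for x_1 is 4/√x_1 = p_1/p_2.
Solve: √x_1 = 4·p_2/p_1, so x_1*(p_1,p_2) = (4·p_2/p_1)², and x_2* = (m − p_1·x_1*)/p_2.
Plugging in: x_1* = (4·6/11.6)² = 4.2806, x_2* = 1.7241.

x_1* = 4.2806, x_2* = 1.7241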